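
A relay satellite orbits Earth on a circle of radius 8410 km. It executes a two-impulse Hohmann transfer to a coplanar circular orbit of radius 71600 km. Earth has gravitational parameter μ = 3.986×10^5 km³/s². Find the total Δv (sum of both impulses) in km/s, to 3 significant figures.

Transfer-ellipse semi-major axis a_t = (r₁ + r₂)/2 = (8410 + 71600)/2 = 40005 km.
Circular speed at r₁: v₁ = √(μ/r₁) = √(3.986×10^5/8410) = 6.8845 km/s.
On the transfer ellipse at r₁, vis-viva gives v_p = √[μ(2/r₁ − 1/a_t)] = 9.2102 km/s.
First burn Δv₁ = |v_p − v₁| = 2.3257 km/s.
At r₂, v₂ = √(μ/r₂) = 2.359457 km/s.
Transfer-orbit speed at r₂: v_a = √[μ(2/r₂ − 1/a_t)] = 1.081815 km/s.
Second burn Δv₂ = |v₂ − v_a| = 1.2776 km/s.
Δv = Δv₁ + Δv₂ = 2.3257 + 1.2776 = 3.603 km/s.

Δv = 3.60 km/s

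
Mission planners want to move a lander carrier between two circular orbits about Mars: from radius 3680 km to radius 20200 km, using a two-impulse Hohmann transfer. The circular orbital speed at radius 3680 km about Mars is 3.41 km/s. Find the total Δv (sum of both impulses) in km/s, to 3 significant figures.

Δv = 1.67 km/s

From the circular-orbit relation v² = μ/r at r = 3680 km: μ = v²r = (3.41)² × 3680 = 42791.4 km³/s².
The Hohmann ellipse has a_t = (r₁ + r₂)/2 = 11940 km.
Circular speed at r₁: v₁ = √(μ/r₁) = √(42791.4/3680) = 3.4100 km/s.
Transfer-orbit speed at r₁ (vis-viva equation): v_p = √[μ(2/r₁ − 1/a_t)] = 4.4354 km/s.
First burn Δv₁ = |v_p − v₁| = 1.0254 km/s.
At r₂, v₂ = √(μ/r₂) = 1.455468 km/s.
Transfer-orbit speed at r₂: v_a = √[μ(2/r₂ − 1/a_t)] = 0.8080242 km/s.
Second burn Δv₂ = |v₂ − v_a| = 0.64744 km/s.
Δv = Δv₁ + Δv₂ = 1.0254 + 0.64744 = 1.673 km/s.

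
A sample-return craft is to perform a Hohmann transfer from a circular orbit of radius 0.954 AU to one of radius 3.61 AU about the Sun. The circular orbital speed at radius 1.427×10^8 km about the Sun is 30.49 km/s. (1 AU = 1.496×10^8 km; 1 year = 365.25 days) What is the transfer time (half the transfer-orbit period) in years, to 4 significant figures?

From the circular-orbit relation v² = μ/r at r = 1.427×10^8 km: μ = v²r = (30.49)² × 1.427×10^8 = 1.32660×10^11 km³/s².
In km: r₁ = 0.954 × 1.496×10^8 = 1.427184×10^8 km; r₂ = 3.61 × 1.496×10^8 = 5.40056×10^8 km.
The Hohmann ellipse has a_t = (r₁ + r₂)/2 = 3.413872×10^8 km.
Transfer time t = π√(a_t³/μ) = π√((3.413872×10^8)³ / 1.32660×10^11) = 5.441×10^7 s.
Converting: 5.441×10^7 s ÷ 3.15576×10^7 s/year (365.25 × 86400) = 1.724 years.

t = 1.724 years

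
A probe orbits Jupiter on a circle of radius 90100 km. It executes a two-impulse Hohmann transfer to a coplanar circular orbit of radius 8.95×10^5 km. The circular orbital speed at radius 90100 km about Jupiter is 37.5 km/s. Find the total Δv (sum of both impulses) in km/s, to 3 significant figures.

From the circular-orbit relation v² = μ/r at r = 90100 km: μ = v²r = (37.5)² × 90100 = 1.26703×10^8 km³/s².
The Hohmann ellipse has a_t = (r₁ + r₂)/2 = 4.9255×10^5 km.
Circular speed at r₁: v₁ = √(μ/r₁) = √(1.26703×10^8/90100) = 37.50 km/s.
On the transfer ellipse at r₁, vis-viva gives v_p = √[μ(2/r₁ − 1/a_t)] = 50.55 km/s.
First burn Δv₁ = |v_p − v₁| = 13.05 km/s.
At r₂, v₂ = √(μ/r₂) = 11.898 km/s.
Transfer-orbit speed at r₂: v_a = √[μ(2/r₂ − 1/a_t)] = 5.0888 km/s.
Second burn Δv₂ = |v₂ − v_a| = 6.809 km/s.
Total Δv = Δv₁ + Δv₂ = 19.86 km/s.

Δv = 19.9 km/s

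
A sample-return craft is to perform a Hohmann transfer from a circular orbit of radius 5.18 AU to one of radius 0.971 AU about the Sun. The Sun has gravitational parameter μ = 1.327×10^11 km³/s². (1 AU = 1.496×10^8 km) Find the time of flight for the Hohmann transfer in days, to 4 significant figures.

In km: r₁ = 5.18 × 1.496×10^8 = 7.74928×10^8 km; r₂ = 0.971 × 1.496×10^8 = 1.452616×10^8 km.
The Hohmann ellipse has a_t = (r₁ + r₂)/2 = 4.600948×10^8 km.
Half the transfer-orbit period gives t = π√(a_t³/μ) = 8.511×10^7 s.
Converting: 8.511×10^7 s ÷ 86400 s/day = 985.1 days.

t = 985.1 days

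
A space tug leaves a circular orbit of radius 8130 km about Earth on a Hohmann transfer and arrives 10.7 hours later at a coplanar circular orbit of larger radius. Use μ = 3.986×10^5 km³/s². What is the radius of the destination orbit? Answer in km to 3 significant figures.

r₂ = 70100 km

Transfer time t = 10.7 hours = 38520 s, and t = π√(a_t³/μ).
So a_t = (μ t²/π²)^(1/3) = (3.986×10^5 × (38520)² / π²)^(1/3) = 39132 km.
Since a_t = (r₁ + r₂)/2, r₂ = 2a_t − r₁ = 2×39132 − 8130 = 70134 km.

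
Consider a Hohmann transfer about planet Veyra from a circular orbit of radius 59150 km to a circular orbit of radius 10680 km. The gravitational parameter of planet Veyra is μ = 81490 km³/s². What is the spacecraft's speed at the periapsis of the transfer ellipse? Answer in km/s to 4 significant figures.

The Hohmann ellipse has a_t = (r₁ + r₂)/2 = 34915 km.
At periapsis, r = 10680 km.
From the vis-viva equation, v = √[μ(2/r − 1/a_t)] = 3.595 km/s.

v = 3.595 km/s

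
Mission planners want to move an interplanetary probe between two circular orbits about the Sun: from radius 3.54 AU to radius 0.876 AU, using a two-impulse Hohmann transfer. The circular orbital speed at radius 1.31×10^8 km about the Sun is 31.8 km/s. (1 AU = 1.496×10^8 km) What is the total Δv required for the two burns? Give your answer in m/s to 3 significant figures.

Δv = 14300 m/s

From the circular-orbit relation v² = μ/r at r = 1.31×10^8 km: μ = v²r = (31.8)² × 1.31×10^8 = 1.32472×10^11 km³/s².
In km: r₁ = 3.54 × 1.496×10^8 = 5.29584×10^8 km; r₂ = 0.876 × 1.496×10^8 = 1.310496×10^8 km.
The Hohmann ellipse has a_t = (r₁ + r₂)/2 = 3.303168×10^8 km.
At r₁ the circular-orbit speed is v₁ = √(μ/r₁) = 15.816 km/s.
Transfer-orbit speed at r₁ (vis-viva equation): v_a = √[μ(2/r₁ − 1/a_t)] = 9.9620 km/s.
First burn Δv₁ = |v_a − v₁| = 5.854 km/s.
At r₂, v₂ = √(μ/r₂) = 31.794 km/s.
Transfer-orbit speed at r₂: v_p = √[μ(2/r₂ − 1/a_t)] = 40.258 km/s.
Second burn Δv₂ = |v₂ − v_p| = 8.464 km/s.
Δv = Δv₁ + Δv₂ = 5.854 + 8.464 = 14.32 km/s.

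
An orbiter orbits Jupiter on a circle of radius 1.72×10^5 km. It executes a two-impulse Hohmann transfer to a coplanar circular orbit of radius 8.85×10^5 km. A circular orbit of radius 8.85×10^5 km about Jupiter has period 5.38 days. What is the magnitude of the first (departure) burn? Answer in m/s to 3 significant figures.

From Kepler's third law T² = 4π²r³/μ at r = 8.85×10^5 km, T = 5.38 days = 5.38 × 86400 s = 4.64832×10^5 s: μ = 4π²r³/T² = 1.26648×10^8 km³/s².
Semi-major axis of the transfer orbit: a_t = (1.720×10^5 + 8.850×10^5)/2 = 5.285×10^5 km.
On the circular orbit at r = 1.720×10^5 km, v_c = √(μ/r) = 27.135 km/s.
Vis-viva on the transfer ellipse at r = 1.720×10^5 km gives v_t = √[μ(2/r − 1/a_t)] = 35.114 km/s.
Δv₁ = |v_t − v_c| = |35.114 − 27.135| = 7.979 km/s.

Δv₁ = 7980 m/s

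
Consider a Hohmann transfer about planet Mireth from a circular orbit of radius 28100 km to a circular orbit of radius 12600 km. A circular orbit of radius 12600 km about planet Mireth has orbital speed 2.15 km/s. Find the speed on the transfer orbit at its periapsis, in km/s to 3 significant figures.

From the circular-orbit relation v² = μ/r at r = 12600 km: μ = v²r = (2.15)² × 12600 = 58243.5 km³/s².
Transfer-ellipse semi-major axis a_t = (r₁ + r₂)/2 = (28100 + 12600)/2 = 20350 km.
The periapsis of the transfer ellipse is at r = 12600 km.
Applying v² = μ(2/r − 1/a_t): v = 2.526 km/s.

v = 2.53 km/s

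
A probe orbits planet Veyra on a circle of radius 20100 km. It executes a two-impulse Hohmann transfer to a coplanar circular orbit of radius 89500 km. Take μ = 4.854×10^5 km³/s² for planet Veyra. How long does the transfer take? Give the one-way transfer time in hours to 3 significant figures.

Transfer-ellipse semi-major axis a_t = (r₁ + r₂)/2 = (20100 + 89500)/2 = 54800 km.
By Kepler's third law the transfer-orbit period is T = 2π√(a_t³/μ), so t = T/2 = 57850 s.
Converting: 57850 s ÷ 3600 s/hour = 16.1 hours.

t = 16.1 hours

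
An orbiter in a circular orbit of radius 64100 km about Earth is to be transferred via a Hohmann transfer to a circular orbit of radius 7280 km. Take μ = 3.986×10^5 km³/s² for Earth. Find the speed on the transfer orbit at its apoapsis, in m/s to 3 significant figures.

The Hohmann ellipse has a_t = (r₁ + r₂)/2 = 35690 km.
The apoapsis of the transfer ellipse is at r = 64100 km.
Vis-viva: v = √[μ(2/r − 1/a_t)] = √[3.986×10^5 × (2/64100 − 1/35690)] = 1.126 km/s.

v = 1130 m/s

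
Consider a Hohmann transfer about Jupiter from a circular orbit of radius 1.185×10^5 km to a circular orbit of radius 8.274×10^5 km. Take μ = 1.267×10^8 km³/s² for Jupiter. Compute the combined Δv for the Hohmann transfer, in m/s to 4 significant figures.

The Hohmann ellipse has a_t = (r₁ + r₂)/2 = 4.7295×10^5 km.
At r₁ the circular-orbit speed is v₁ = √(μ/r₁) = 32.70 km/s.
On the transfer ellipse at r₁, vis-viva gives v_p = √[μ(2/r₁ − 1/a_t)] = 43.25 km/s.
First burn Δv₁ = |v_p − v₁| = 10.55 km/s.
At r₂, v₂ = √(μ/r₂) = 12.3746 km/s.
Transfer-orbit speed at r₂: v_a = √[μ(2/r₂ − 1/a_t)] = 6.19416 km/s.
Second burn Δv₂ = |v₂ − v_a| = 6.180 km/s.
Δv = Δv₁ + Δv₂ = 10.55 + 6.180 = 16.73 km/s.

Δv = 16730 m/s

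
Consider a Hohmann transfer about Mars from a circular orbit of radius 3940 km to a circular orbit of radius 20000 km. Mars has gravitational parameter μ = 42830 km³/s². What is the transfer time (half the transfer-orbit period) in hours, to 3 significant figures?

The Hohmann ellipse has a_t = (r₁ + r₂)/2 = 11970 km.
Half the transfer-orbit period gives t = π√(a_t³/μ) = 19880 s.
Converting: 19880 s ÷ 3600 s/hour = 5.52 hours.

t = 5.52 hours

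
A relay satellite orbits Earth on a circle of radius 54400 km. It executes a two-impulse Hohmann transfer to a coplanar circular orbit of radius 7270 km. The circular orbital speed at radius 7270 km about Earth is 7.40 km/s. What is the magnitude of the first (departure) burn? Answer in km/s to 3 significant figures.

Δv₁ = 1.39 km/s

From the circular-orbit relation v² = μ/r at r = 7270 km: μ = v²r = (7.40)² × 7270 = 3.98105×10^5 km³/s².
Transfer-ellipse semi-major axis a_t = (r₁ + r₂)/2 = (54400 + 7270)/2 = 30835 km.
Circular speed at r = 54400 km: v_c = √(μ/r) = 2.7052 km/s.
Vis-viva on the transfer ellipse at r = 54400 km gives v_t = √[μ(2/r − 1/a_t)] = 1.3135 km/s.
Δv₁ = |v_t − v_c| = |1.3135 − 2.7052| = 1.392 km/s.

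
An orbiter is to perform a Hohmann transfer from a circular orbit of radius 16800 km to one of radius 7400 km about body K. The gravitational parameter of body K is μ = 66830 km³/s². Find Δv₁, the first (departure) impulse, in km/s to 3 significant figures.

The Hohmann ellipse has a_t = (r₁ + r₂)/2 = 12100 km.
Circular speed at r = 16800 km: v_c = √(μ/r) = 1.99449 km/s.
Vis-viva on the transfer ellipse at r = 16800 km gives v_t = √[μ(2/r − 1/a_t)] = 1.55975 km/s.
Δv₁ = |v_t − v_c| = |1.55975 − 1.99449| = 0.4347 km/s.

Δv₁ = 0.435 km/s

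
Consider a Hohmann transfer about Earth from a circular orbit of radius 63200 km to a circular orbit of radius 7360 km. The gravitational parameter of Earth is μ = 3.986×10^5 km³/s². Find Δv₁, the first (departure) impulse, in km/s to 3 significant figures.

Transfer-ellipse semi-major axis a_t = (r₁ + r₂)/2 = (63200 + 7360)/2 = 35280 km.
Circular speed at r = 63200 km: v_c = √(μ/r) = 2.511 km/s.
Transfer-orbit speed at the same r (vis-viva, a = a_t): v_t = √[μ(2/r − 1/a_t)] = 1.147 km/s.
Δv₁ = |v_t − v_c| = |1.147 − 2.511| = 1.364 km/s.

Δv₁ = 1.36 km/s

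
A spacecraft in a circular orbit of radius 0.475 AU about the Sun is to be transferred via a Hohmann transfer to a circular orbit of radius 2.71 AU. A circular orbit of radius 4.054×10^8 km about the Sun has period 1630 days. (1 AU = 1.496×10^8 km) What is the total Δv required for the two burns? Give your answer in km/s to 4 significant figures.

From Kepler's third law T² = 4π²r³/μ at r = 4.054×10^8 km, T = 1630 days = 1630 × 86400 s = 1.40832×10^8 s: μ = 4π²r³/T² = 1.32620×10^11 km³/s².
In km: r₁ = 0.475 × 1.496×10^8 = 7.106×10^7 km; r₂ = 2.71 × 1.496×10^8 = 4.05416×10^8 km.
Transfer-ellipse semi-major axis a_t = (r₁ + r₂)/2 = (7.106×10^7 + 4.05416×10^8)/2 = 2.38238×10^8 km.
At r₁ the circular-orbit speed is v₁ = √(μ/r₁) = 43.2008 km/s.
On the transfer ellipse at r₁, vis-viva gives v_p = √[μ(2/r₁ − 1/a_t)] = 56.3555 km/s.
First burn Δv₁ = |v_p − v₁| = 13.15 km/s.
At r₂, v₂ = √(μ/r₂) = 18.0865 km/s.
Transfer-orbit speed at r₂: v_a = √[μ(2/r₂ − 1/a_t)] = 9.87781 km/s.
Second burn Δv₂ = |v₂ − v_a| = 8.209 km/s.
Δv = Δv₁ + Δv₂ = 13.15 + 8.209 = 21.36 km/s.

Δv = 21.36 km/s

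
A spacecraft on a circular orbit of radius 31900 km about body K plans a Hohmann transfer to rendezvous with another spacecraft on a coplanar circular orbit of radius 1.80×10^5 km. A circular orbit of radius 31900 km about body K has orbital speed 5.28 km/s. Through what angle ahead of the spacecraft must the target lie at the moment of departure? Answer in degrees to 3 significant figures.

φ = 98.7°

From the circular-orbit relation v² = μ/r at r = 31900 km: μ = v²r = (5.28)² × 31900 = 8.89321×10^5 km³/s².
Semi-major axis of the transfer orbit: a_t = (31900 + 1.800×10^5)/2 = 1.0595×10^5 km.
The half-period of the transfer ellipse is t = π√(a_t³/μ) = 1.14887×10^5 s.
The target's mean motion on its circular orbit is ω₂ = √(μ/r₂³) = 1.23487×10^-5 rad/s.
Angle swept by the target during transfer: ω₂·t = 1.4187 rad = 81.29°.
Arrival is 180° from departure on the ellipse, so φ = 180° − 81.29° = 98.7°.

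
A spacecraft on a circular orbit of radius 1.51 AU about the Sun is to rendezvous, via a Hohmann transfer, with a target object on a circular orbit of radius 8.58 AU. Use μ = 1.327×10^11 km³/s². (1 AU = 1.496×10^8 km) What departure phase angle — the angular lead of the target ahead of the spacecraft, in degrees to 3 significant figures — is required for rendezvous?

φ = 98.8°

In km: r₁ = 1.51 × 1.496×10^8 = 2.25896×10^8 km; r₂ = 8.58 × 1.496×10^8 = 1.283568×10^9 km.
Semi-major axis of the transfer orbit: a_t = (2.25896×10^8 + 1.283568×10^9)/2 = 7.54732×10^8 km.
The half-period of the transfer ellipse is t = π√(a_t³/μ) = 1.78815×10^8 s.
Target angular speed ω₂ = √(μ/r₂³) = 7.92149×10^-9 rad/s.
Angle swept by the target during transfer: ω₂·t = 1.4165 rad = 81.16°.
The spacecraft traverses 180° on the transfer ellipse, so the target must lead by 180° − 81.16° = 98.8°.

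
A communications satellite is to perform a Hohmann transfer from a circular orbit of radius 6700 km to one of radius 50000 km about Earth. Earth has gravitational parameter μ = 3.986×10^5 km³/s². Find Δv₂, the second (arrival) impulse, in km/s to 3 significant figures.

Δv₂ = 1.45 km/s

Semi-major axis of the transfer orbit: a_t = (6700 + 50000)/2 = 28350 km.
Circular speed at r = 50000 km: v_c = √(μ/r) = 2.8235 km/s.
Vis-viva on the transfer ellipse at r = 50000 km gives v_t = √[μ(2/r − 1/a_t)] = 1.3726 km/s.
Δv₂ = |v_t − v_c| = |1.3726 − 2.8235| = 1.451 km/s.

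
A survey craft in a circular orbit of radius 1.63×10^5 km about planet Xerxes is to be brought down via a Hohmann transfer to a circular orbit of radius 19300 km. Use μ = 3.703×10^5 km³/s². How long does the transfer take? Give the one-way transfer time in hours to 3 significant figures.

The Hohmann ellipse has a_t = (r₁ + r₂)/2 = 91150 km.
Half the transfer-orbit period gives t = π√(a_t³/μ) = 1.421×10^5 s.
Converting: 1.421×10^5 s ÷ 3600 s/hour = 39.5 hours.

t = 39.5 hours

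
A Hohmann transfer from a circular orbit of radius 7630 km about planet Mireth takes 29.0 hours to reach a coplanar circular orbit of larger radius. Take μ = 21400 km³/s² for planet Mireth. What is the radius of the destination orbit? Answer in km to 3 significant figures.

Transfer time t = 29.0 hours = 1.044×10^5 s, and t = π√(a_t³/μ).
So a_t = (μ t²/π²)^(1/3) = (21400 × (1.044×10^5)² / π²)^(1/3) = 28697 km.
Since a_t = (r₁ + r₂)/2, r₂ = 2a_t − r₁ = 2×28697 − 7630 = 49764 km.

r₂ = 49800 km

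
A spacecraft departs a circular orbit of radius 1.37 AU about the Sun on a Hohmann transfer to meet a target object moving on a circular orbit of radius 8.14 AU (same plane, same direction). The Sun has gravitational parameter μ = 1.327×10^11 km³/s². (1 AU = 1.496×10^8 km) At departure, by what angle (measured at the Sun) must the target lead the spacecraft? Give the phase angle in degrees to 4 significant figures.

φ = 99.64°

In km: r₁ = 1.37 × 1.496×10^8 = 2.04952×10^8 km; r₂ = 8.14 × 1.496×10^8 = 1.217744×10^9 km.
Semi-major axis of the transfer orbit: a_t = (2.04952×10^8 + 1.217744×10^9)/2 = 7.11348×10^8 km.
Transfer time t = π√(a_t³/μ) = 1.6362×10^8 s.
The target's mean motion on its circular orbit is ω₂ = √(μ/r₂³) = 8.5724×10^-9 rad/s.
Angle swept by the target during transfer: ω₂·t = 1.4026 rad = 80.36°.
Arrival is 180° from departure on the ellipse, so φ = 180° − 80.36° = 99.64°.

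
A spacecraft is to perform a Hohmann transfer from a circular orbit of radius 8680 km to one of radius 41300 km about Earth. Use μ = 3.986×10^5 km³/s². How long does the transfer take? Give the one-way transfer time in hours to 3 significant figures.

The Hohmann ellipse has a_t = (r₁ + r₂)/2 = 24990 km.
Transfer time t = π√(a_t³/μ) = π√((24990)³ / 3.986×10^5) = 19660 s.
Converting: 19660 s ÷ 3600 s/hour = 5.46 hours.

t = 5.46 hours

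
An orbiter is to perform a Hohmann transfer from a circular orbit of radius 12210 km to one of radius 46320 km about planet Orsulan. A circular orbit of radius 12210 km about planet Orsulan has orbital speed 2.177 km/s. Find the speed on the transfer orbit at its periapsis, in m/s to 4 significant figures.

From the circular-orbit relation v² = μ/r at r = 12210 km: μ = v²r = (2.177)² × 12210 = 57867.2 km³/s².
The Hohmann ellipse has a_t = (r₁ + r₂)/2 = 29265 km.
The periapsis of the transfer ellipse is at r = 12210 km.
Vis-viva: v = √[μ(2/r − 1/a_t)] = √[57867.2 × (2/12210 − 1/29265)] = 2.739 km/s.

v = 2739 m/s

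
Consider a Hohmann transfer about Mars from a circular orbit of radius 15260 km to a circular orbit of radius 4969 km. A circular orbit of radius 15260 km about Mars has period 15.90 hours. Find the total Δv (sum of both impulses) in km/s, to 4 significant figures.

From Kepler's third law T² = 4π²r³/μ at r = 15260 km, T = 15.90 hours = 15.90 × 3600 s = 57240 s: μ = 4π²r³/T² = 42817.8 km³/s².
The Hohmann ellipse has a_t = (r₁ + r₂)/2 = 10114.5 km.
Circular speed at r₁: v₁ = √(μ/r₁) = √(42817.8/15260) = 1.675 km/s.
Transfer-orbit speed at r₁ (vis-viva equation): v_a = √[μ(2/r₁ − 1/a_t)] = 1.174 km/s.
First burn Δv₁ = |v_a − v₁| = 0.5010 km/s.
Circular speed at r₂: v₂ = √(μ/r₂) = 2.93547 km/s.
Transfer-orbit speed at r₂: v_p = √[μ(2/r₂ − 1/a_t)] = 3.60564 km/s.
Second burn Δv₂ = |v₂ − v_p| = 0.6702 km/s.
Δv = Δv₁ + Δv₂ = 0.5010 + 0.6702 = 1.171 km/s.

Δv = 1.171 km/s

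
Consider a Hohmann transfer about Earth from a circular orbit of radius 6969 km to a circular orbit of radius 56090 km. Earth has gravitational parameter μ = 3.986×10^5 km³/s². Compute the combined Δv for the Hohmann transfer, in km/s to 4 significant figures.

Semi-major axis of the transfer orbit: a_t = (6969 + 56090)/2 = 31529.5 km.
At r₁ the circular-orbit speed is v₁ = √(μ/r₁) = 7.56281 km/s.
Transfer-orbit speed at r₁ (vis-viva equation): v_p = √[μ(2/r₁ − 1/a_t)] = 10.0871 km/s.
First burn Δv₁ = |v_p − v₁| = 2.5243 km/s.
At r₂, v₂ = √(μ/r₂) = 2.6658 km/s.
Transfer-orbit speed at r₂: v_a = √[μ(2/r₂ − 1/a_t)] = 1.2533 km/s.
Second burn Δv₂ = |v₂ − v_a| = 1.4125 km/s.
Δv = Δv₁ + Δv₂ = 2.5243 + 1.4125 = 3.937 km/s.

Δv = 3.937 km/s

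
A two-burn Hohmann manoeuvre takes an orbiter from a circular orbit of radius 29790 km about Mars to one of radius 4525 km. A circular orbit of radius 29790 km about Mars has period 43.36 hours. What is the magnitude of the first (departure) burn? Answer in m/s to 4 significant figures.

From Kepler's third law T² = 4π²r³/μ at r = 29790 km, T = 43.36 hours = 43.36 × 3600 s = 1.56096×10^5 s: μ = 4π²r³/T² = 42833.9 km³/s².
Semi-major axis of the transfer orbit: a_t = (29790 + 4525)/2 = 17157.5 km.
On the circular orbit at r = 29790 km, v_c = √(μ/r) = 1.1991 km/s.
Vis-viva on the transfer ellipse at r = 29790 km gives v_t = √[μ(2/r − 1/a_t)] = 0.61580 km/s.
Δv₁ = |v_t − v_c| = |0.61580 − 1.1991| = 0.5833 km/s.

Δv₁ = 583.3 m/s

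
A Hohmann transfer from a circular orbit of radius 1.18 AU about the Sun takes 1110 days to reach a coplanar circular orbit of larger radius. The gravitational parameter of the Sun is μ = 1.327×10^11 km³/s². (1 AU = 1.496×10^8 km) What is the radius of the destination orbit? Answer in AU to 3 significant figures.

In km: r₁ = 1.18 × 1.496×10^8 = 1.76528×10^8 km.
Transfer time t = 1110 days = 9.5904×10^7 s, and t = π√(a_t³/μ).
So a_t = (μ t²/π²)^(1/3) = (1.327×10^11 × (9.5904×10^7)² / π²)^(1/3) = 4.9821×10^8 km.
Since a_t = (r₁ + r₂)/2, r₂ = 2a_t − r₁ = 2×4.9821×10^8 − 1.76528×10^8 = 8.19892×10^8 km.
In AU: r₂ = 8.19892×10^8 / 1.496×10^8 = 5.48 AU.

r₂ = 5.48 AU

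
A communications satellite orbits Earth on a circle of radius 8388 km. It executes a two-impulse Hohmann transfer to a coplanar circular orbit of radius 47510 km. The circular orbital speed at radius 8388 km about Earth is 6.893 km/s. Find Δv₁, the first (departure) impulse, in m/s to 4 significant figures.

From the circular-orbit relation v² = μ/r at r = 8388 km: μ = v²r = (6.893)² × 8388 = 3.98543×10^5 km³/s².
Semi-major axis of the transfer orbit: a_t = (8388 + 47510)/2 = 27949 km.
Circular speed at r = 8388 km: v_c = √(μ/r) = 6.893 km/s.
Transfer-orbit speed at the same r (vis-viva, a = a_t): v_t = √[μ(2/r − 1/a_t)] = 8.987 km/s.
Δv₁ = |v_t − v_c| = |8.987 − 6.893| = 2.094 km/s.

Δv₁ = 2094 m/s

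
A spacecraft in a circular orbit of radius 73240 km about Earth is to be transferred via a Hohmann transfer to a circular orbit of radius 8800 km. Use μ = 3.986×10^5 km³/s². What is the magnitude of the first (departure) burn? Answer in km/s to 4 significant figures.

Δv₁ = 1.252 km/s

Semi-major axis of the transfer orbit: a_t = (73240 + 8800)/2 = 41020 km.
On the circular orbit at r = 73240 km, v_c = √(μ/r) = 2.333 km/s.
Transfer-orbit speed at the same r (vis-viva, a = a_t): v_t = √[μ(2/r − 1/a_t)] = 1.081 km/s.
Δv₁ = |v_t − v_c| = |1.081 − 2.333| = 1.252 km/s.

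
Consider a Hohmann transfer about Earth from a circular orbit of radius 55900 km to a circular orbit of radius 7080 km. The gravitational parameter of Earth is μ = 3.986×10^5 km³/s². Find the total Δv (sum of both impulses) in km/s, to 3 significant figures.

Semi-major axis of the transfer orbit: a_t = (55900 + 7080)/2 = 31490 km.
Circular speed at r₁: v₁ = √(μ/r₁) = √(3.986×10^5/55900) = 2.670 km/s.
Transfer-orbit speed at r₁ (vis-viva): v_a = √[μ(2/r₁ − 1/a_t)] = 1.266 km/s.
First burn Δv₁ = |v_a − v₁| = 1.404 km/s.
At r₂, v₂ = √(μ/r₂) = 7.503 km/s.
Transfer-orbit speed at r₂: v_p = √[μ(2/r₂ − 1/a_t)] = 9.997 km/s.
Second burn Δv₂ = |v₂ − v_p| = 2.494 km/s.
Total Δv = Δv₁ + Δv₂ = 3.898 km/s.

Δv = 3.90 km/s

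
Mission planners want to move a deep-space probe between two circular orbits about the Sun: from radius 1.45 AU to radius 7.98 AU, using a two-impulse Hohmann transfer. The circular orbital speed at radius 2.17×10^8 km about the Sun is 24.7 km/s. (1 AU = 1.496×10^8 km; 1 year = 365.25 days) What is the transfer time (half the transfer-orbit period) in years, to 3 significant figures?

t = 5.13 years

From the circular-orbit relation v² = μ/r at r = 2.17×10^8 km: μ = v²r = (24.7)² × 2.17×10^8 = 1.32390×10^11 km³/s².
In km: r₁ = 1.45 × 1.496×10^8 = 2.1692×10^8 km; r₂ = 7.98 × 1.496×10^8 = 1.193808×10^9 km.
The Hohmann ellipse has a_t = (r₁ + r₂)/2 = 7.05364×10^8 km.
By Kepler's third law the transfer-orbit period is T = 2π√(a_t³/μ), so t = T/2 = 1.6175×10^8 s.
Converting: 1.6175×10^8 s ÷ 3.15576×10^7 s/year (365.25 × 86400) = 5.13 years.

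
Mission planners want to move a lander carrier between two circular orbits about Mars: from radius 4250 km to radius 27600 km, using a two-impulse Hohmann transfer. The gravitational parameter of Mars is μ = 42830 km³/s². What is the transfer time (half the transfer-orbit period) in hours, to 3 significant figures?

t = 8.47 hours

Semi-major axis of the transfer orbit: a_t = (4250 + 27600)/2 = 15925 km.
By Kepler's third law the transfer-orbit period is T = 2π√(a_t³/μ), so t = T/2 = 30507 s.
Converting: 30507 s ÷ 3600 s/hour = 8.47 hours.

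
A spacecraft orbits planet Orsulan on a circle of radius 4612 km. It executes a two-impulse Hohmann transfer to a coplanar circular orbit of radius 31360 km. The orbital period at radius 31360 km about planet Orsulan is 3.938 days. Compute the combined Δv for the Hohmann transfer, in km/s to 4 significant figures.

Δv = 0.7698 km/s

From Kepler's third law T² = 4π²r³/μ at r = 31360 km, T = 3.938 days = 3.938 × 86400 s = 3.402432×10^5 s: μ = 4π²r³/T² = 10517.4 km³/s².
Semi-major axis of the transfer orbit: a_t = (4612 + 31360)/2 = 17986 km.
Circular speed at r₁: v₁ = √(μ/r₁) = √(10517.4/4612) = 1.5101 km/s.
Transfer-orbit speed at r₁ (v² = μ(2/r − 1/a)): v_p = √[μ(2/r₁ − 1/a_t)] = 1.9940 km/s.
First burn Δv₁ = |v_p − v₁| = 0.4839 km/s.
Circular speed at r₂: v₂ = √(μ/r₂) = 0.57912 km/s.
Transfer-orbit speed at r₂: v_a = √[μ(2/r₂ − 1/a_t)] = 0.29325 km/s.
Second burn Δv₂ = |v₂ − v_a| = 0.2859 km/s.
Δv = Δv₁ + Δv₂ = 0.4839 + 0.2859 = 0.7698 km/s.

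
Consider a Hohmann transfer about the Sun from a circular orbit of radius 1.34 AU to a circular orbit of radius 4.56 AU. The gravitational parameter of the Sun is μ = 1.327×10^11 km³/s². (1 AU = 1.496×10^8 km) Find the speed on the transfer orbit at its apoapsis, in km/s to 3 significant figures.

v = 9.40 km/s

In km: r₁ = 1.34 × 1.496×10^8 = 2.00464×10^8 km; r₂ = 4.56 × 1.496×10^8 = 6.82176×10^8 km.
Semi-major axis of the transfer orbit: a_t = (2.00464×10^8 + 6.82176×10^8)/2 = 4.4132×10^8 km.
At apoapsis, r = 6.82176×10^8 km.
Applying v² = μ(2/r − 1/a_t): v = 9.400 km/s.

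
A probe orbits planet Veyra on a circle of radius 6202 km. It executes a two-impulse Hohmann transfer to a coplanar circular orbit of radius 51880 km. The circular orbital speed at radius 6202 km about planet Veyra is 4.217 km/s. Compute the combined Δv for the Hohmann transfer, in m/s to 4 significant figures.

Δv = 2204 m/s

From the circular-orbit relation v² = μ/r at r = 6202 km: μ = v²r = (4.217)² × 6202 = 1.10291×10^5 km³/s².
Transfer-ellipse semi-major axis a_t = (r₁ + r₂)/2 = (6202 + 51880)/2 = 29041 km.
At r₁ the circular-orbit speed is v₁ = √(μ/r₁) = 4.2170 km/s.
Transfer-orbit speed at r₁ (vis-viva equation): v_p = √[μ(2/r₁ − 1/a_t)] = 5.6363 km/s.
First burn Δv₁ = |v_p − v₁| = 1.4193 km/s.
Circular speed at r₂: v₂ = √(μ/r₂) = 1.45804 km/s.
Transfer-orbit speed at r₂: v_a = √[μ(2/r₂ − 1/a_t)] = 0.673798 km/s.
Second burn Δv₂ = |v₂ − v_a| = 0.78424 km/s.
Total Δv = Δv₁ + Δv₂ = 2.204 km/s.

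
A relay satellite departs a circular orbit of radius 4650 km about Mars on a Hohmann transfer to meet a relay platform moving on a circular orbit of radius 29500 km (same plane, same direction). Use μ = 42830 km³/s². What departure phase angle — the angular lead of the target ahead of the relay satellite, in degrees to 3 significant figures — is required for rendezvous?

φ = 101°

Transfer-ellipse semi-major axis a_t = (r₁ + r₂)/2 = (4650 + 29500)/2 = 17075 km.
The half-period of the transfer ellipse is t = π√(a_t³/μ) = 33870 s.
Target angular speed ω₂ = √(μ/r₂³) = 4.0845×10^-5 rad/s.
Angle swept by the target during transfer: ω₂·t = 1.3834 rad = 79.26°.
Arrival is 180° from departure on the ellipse, so φ = 180° − 79.26° = 101°.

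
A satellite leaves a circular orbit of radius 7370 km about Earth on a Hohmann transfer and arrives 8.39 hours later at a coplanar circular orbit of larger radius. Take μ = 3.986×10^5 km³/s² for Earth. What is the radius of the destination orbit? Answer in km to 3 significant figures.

Transfer time t = 8.39 hours = 30204 s, and t = π√(a_t³/μ).
So a_t = (μ t²/π²)^(1/3) = (3.986×10^5 × (30204)² / π²)^(1/3) = 33275 km.
Since a_t = (r₁ + r₂)/2, r₂ = 2a_t − r₁ = 2×33275 − 7370 = 59180 km.

r₂ = 59200 km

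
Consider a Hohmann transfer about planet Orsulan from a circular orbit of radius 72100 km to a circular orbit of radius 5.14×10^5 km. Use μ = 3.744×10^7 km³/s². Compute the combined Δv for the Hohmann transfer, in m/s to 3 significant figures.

Semi-major axis of the transfer orbit: a_t = (72100 + 5.140×10^5)/2 = 2.9305×10^5 km.
Circular speed at r₁: v₁ = √(μ/r₁) = √(3.744×10^7/72100) = 22.7877 km/s.
Transfer-orbit speed at r₁ (vis-viva): v_p = √[μ(2/r₁ − 1/a_t)] = 30.1794 km/s.
First burn Δv₁ = |v_p − v₁| = 7.392 km/s.
Circular speed at r₂: v₂ = √(μ/r₂) = 8.5347 km/s.
Transfer-orbit speed at r₂: v_a = √[μ(2/r₂ − 1/a_t)] = 4.2333 km/s.
Second burn Δv₂ = |v₂ − v_a| = 4.301 km/s.
Total Δv = Δv₁ + Δv₂ = 11.69 km/s.

Δv = 11700 m/s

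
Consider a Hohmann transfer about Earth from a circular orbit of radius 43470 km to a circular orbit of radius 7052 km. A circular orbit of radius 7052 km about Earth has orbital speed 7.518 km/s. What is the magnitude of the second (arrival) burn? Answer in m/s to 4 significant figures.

From the circular-orbit relation v² = μ/r at r = 7052 km: μ = v²r = (7.518)² × 7052 = 3.98581×10^5 km³/s².
Transfer-ellipse semi-major axis a_t = (r₁ + r₂)/2 = (43470 + 7052)/2 = 25261 km.
On the circular orbit at r = 7052 km, v_c = √(μ/r) = 7.518 km/s.
Transfer-orbit speed at the same r (vis-viva, a = a_t): v_t = √[μ(2/r − 1/a_t)] = 9.862 km/s.
Δv₂ = |v_t − v_c| = |9.862 − 7.518| = 2.344 km/s.

Δv₂ = 2344 m/s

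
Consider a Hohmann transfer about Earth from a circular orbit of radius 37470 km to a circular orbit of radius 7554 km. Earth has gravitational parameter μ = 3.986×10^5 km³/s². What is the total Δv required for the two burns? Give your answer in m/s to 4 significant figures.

Δv = 3480 m/s

The Hohmann ellipse has a_t = (r₁ + r₂)/2 = 22512 km.
Circular speed at r₁: v₁ = √(μ/r₁) = √(3.986×10^5/37470) = 3.2616 km/s.
On the transfer ellipse at r₁, vis-viva equation gives v_a = √[μ(2/r₁ − 1/a_t)] = 1.8893 km/s.
First burn Δv₁ = |v_a − v₁| = 1.372 km/s.
Circular speed at r₂: v₂ = √(μ/r₂) = 7.264 km/s.
Transfer-orbit speed at r₂: v_p = √[μ(2/r₂ − 1/a_t)] = 9.372 km/s.
Second burn Δv₂ = |v₂ − v_p| = 2.108 km/s.
Δv = Δv₁ + Δv₂ = 1.372 + 2.108 = 3.480 km/s.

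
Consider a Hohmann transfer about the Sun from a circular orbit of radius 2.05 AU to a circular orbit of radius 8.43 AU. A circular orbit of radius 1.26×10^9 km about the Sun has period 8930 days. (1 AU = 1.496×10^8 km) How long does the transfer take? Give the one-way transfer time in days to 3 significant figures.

From Kepler's third law T² = 4π²r³/μ at r = 1.26×10^9 km, T = 8930 days = 8930 × 86400 s = 7.71552×10^8 s: μ = 4π²r³/T² = 1.32660×10^11 km³/s².
In km: r₁ = 2.05 × 1.496×10^8 = 3.0668×10^8 km; r₂ = 8.43 × 1.496×10^8 = 1.261128×10^9 km.
Transfer-ellipse semi-major axis a_t = (r₁ + r₂)/2 = (3.0668×10^8 + 1.261128×10^9)/2 = 7.83904×10^8 km.
By Kepler's third law the transfer-orbit period is T = 2π√(a_t³/μ), so t = T/2 = 1.893×10^8 s.
Converting: 1.893×10^8 s ÷ 86400 s/day = 2190 days.

t = 2190 days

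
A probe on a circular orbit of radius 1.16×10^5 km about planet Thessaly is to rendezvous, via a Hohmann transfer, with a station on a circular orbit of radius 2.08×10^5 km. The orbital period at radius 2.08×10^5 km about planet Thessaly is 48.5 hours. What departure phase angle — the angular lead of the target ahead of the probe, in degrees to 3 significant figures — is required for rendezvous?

From Kepler's third law T² = 4π²r³/μ at r = 2.08×10^5 km, T = 48.5 hours = 48.5 × 3600 s = 1.746×10^5 s: μ = 4π²r³/T² = 1.16536×10^7 km³/s².
The Hohmann ellipse has a_t = (r₁ + r₂)/2 = 1.620×10^5 km.
The half-period of the transfer ellipse is t = π√(a_t³/μ) = 60006 s.
The target's mean motion on its circular orbit is ω₂ = √(μ/r₂³) = 3.5986×10^-5 rad/s.
Angle swept by the target during transfer: ω₂·t = 2.159 rad = 123.7°.
The probe traverses 180° on the transfer ellipse, so the target must lead by 180° − 123.7° = 56.3°.

φ = 56.3°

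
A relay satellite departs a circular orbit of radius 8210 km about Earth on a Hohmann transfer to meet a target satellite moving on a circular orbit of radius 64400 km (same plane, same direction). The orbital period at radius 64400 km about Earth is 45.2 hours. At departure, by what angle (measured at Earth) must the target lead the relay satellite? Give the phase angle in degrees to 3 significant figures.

φ = 104°

From Kepler's third law T² = 4π²r³/μ at r = 64400 km, T = 45.2 hours = 45.2 × 3600 s = 1.6272×10^5 s: μ = 4π²r³/T² = 3.98231×10^5 km³/s².
Semi-major axis of the transfer orbit: a_t = (8210 + 64400)/2 = 36305 km.
The half-period of the transfer ellipse is t = π√(a_t³/μ) = 34438 s.
Target angular speed ω₂ = √(μ/r₂³) = 3.8613×10^-5 rad/s.
Angle swept by the target during transfer: ω₂·t = 1.3298 rad = 76.19°.
Arrival is 180° from departure on the ellipse, so φ = 180° − 76.19° = 104°.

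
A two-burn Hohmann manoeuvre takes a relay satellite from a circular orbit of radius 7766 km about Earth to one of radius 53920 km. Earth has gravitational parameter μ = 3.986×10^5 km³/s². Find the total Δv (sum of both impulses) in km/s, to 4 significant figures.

Semi-major axis of the transfer orbit: a_t = (7766 + 53920)/2 = 30843 km.
At r₁ the circular-orbit speed is v₁ = √(μ/r₁) = 7.1642 km/s.
On the transfer ellipse at r₁, vis-viva gives v_p = √[μ(2/r₁ − 1/a_t)] = 9.4725 km/s.
First burn Δv₁ = |v_p − v₁| = 2.308 km/s.
Circular speed at r₂: v₂ = √(μ/r₂) = 2.719 km/s.
Transfer-orbit speed at r₂: v_a = √[μ(2/r₂ − 1/a_t)] = 1.364 km/s.
Second burn Δv₂ = |v₂ − v_a| = 1.355 km/s.
Δv = Δv₁ + Δv₂ = 2.308 + 1.355 = 3.663 km/s.

Δv = 3.663 km/s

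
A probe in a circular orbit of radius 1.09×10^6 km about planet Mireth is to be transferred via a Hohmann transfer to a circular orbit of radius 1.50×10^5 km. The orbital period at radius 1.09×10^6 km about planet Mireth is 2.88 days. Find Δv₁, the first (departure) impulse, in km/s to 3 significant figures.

Δv₁ = 14.0 km/s

From Kepler's third law T² = 4π²r³/μ at r = 1.09×10^6 km, T = 2.88 days = 2.88 × 86400 s = 2.48832×10^5 s: μ = 4π²r³/T² = 8.25709×10^8 km³/s².
The Hohmann ellipse has a_t = (r₁ + r₂)/2 = 6.200×10^5 km.
Circular speed at r = 1.090×10^6 km: v_c = √(μ/r) = 27.5233 km/s.
Transfer-orbit speed at the same r (vis-viva, a = a_t): v_t = √[μ(2/r − 1/a_t)] = 13.5379 km/s.
Δv₁ = |v_t − v_c| = |13.5379 − 27.5233| = 13.99 km/s.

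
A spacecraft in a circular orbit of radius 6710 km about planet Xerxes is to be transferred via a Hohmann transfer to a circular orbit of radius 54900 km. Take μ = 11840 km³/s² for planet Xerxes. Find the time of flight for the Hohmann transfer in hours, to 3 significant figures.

t = 43.4 hours

The Hohmann ellipse has a_t = (r₁ + r₂)/2 = 30805 km.
By Kepler's third law the transfer-orbit period is T = 2π√(a_t³/μ), so t = T/2 = 1.561×10^5 s.
Converting: 1.561×10^5 s ÷ 3600 s/hour = 43.4 hours.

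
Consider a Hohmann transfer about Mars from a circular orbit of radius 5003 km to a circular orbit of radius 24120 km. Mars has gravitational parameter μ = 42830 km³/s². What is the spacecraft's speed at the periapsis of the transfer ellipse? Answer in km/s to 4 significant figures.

v = 3.766 km/s

Transfer-ellipse semi-major axis a_t = (r₁ + r₂)/2 = (5003 + 24120)/2 = 14561.5 km.
The periapsis of the transfer ellipse is at r = 5003 km.
Vis-viva: v = √[μ(2/r − 1/a_t)] = √[42830 × (2/5003 − 1/14561.5)] = 3.766 km/s.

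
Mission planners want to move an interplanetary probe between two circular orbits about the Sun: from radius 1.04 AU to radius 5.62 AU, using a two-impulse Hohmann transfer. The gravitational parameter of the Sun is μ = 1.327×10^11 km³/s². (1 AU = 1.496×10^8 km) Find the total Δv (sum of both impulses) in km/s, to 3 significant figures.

Δv = 14.3 km/s

In km: r₁ = 1.04 × 1.496×10^8 = 1.55584×10^8 km; r₂ = 5.62 × 1.496×10^8 = 8.40752×10^8 km.
The Hohmann ellipse has a_t = (r₁ + r₂)/2 = 4.98168×10^8 km.
Circular speed at r₁: v₁ = √(μ/r₁) = √(1.327×10^11/1.55584×10^8) = 29.205 km/s.
Transfer-orbit speed at r₁ (vis-viva equation): v_p = √[μ(2/r₁ − 1/a_t)] = 37.940 km/s.
First burn Δv₁ = |v_p − v₁| = 8.735 km/s.
At r₂, v₂ = √(μ/r₂) = 12.563 km/s.
Transfer-orbit speed at r₂: v_a = √[μ(2/r₂ − 1/a_t)] = 7.0210 km/s.
Second burn Δv₂ = |v₂ − v_a| = 5.542 km/s.
Δv = Δv₁ + Δv₂ = 8.735 + 5.542 = 14.28 km/s.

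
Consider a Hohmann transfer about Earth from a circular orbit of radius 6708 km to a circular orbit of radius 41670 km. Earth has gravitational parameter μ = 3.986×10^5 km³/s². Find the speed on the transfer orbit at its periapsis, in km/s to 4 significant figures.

v = 10.12 km/s

Transfer-ellipse semi-major axis a_t = (r₁ + r₂)/2 = (6708 + 41670)/2 = 24189 km.
At periapsis, r = 6708 km.
From the vis-viva equation, v = √[μ(2/r − 1/a_t)] = 10.12 km/s.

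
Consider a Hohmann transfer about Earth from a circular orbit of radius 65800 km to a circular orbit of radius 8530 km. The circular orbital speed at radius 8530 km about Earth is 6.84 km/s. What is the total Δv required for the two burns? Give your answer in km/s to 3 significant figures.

From the circular-orbit relation v² = μ/r at r = 8530 km: μ = v²r = (6.84)² × 8530 = 3.99081×10^5 km³/s².
Semi-major axis of the transfer orbit: a_t = (65800 + 8530)/2 = 37165 km.
At r₁ the circular-orbit speed is v₁ = √(μ/r₁) = 2.463 km/s.
Transfer-orbit speed at r₁ (vis-viva equation): v_a = √[μ(2/r₁ − 1/a_t)] = 1.180 km/s.
First burn Δv₁ = |v_a − v₁| = 1.283 km/s.
At r₂, v₂ = √(μ/r₂) = 6.840 km/s.
Transfer-orbit speed at r₂: v_p = √[μ(2/r₂ − 1/a_t)] = 9.101 km/s.
Second burn Δv₂ = |v₂ − v_p| = 2.261 km/s.
Δv = Δv₁ + Δv₂ = 1.283 + 2.261 = 3.544 km/s.

Δv = 3.54 km/s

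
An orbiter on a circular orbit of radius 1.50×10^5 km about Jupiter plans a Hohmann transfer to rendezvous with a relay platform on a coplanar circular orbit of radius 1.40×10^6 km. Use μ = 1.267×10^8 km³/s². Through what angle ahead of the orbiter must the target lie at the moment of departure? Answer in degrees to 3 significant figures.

φ = 106°

The Hohmann ellipse has a_t = (r₁ + r₂)/2 = 7.750×10^5 km.
The half-period of the transfer ellipse is t = π√(a_t³/μ) = 1.904×10^5 s.
The target's mean motion on its circular orbit is ω₂ = √(μ/r₂³) = 6.795×10^-6 rad/s.
Angle swept by the target during transfer: ω₂·t = 1.294 rad = 74.14°.
The orbiter traverses 180° on the transfer ellipse, so the target must lead by 180° − 74.14° = 106°.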